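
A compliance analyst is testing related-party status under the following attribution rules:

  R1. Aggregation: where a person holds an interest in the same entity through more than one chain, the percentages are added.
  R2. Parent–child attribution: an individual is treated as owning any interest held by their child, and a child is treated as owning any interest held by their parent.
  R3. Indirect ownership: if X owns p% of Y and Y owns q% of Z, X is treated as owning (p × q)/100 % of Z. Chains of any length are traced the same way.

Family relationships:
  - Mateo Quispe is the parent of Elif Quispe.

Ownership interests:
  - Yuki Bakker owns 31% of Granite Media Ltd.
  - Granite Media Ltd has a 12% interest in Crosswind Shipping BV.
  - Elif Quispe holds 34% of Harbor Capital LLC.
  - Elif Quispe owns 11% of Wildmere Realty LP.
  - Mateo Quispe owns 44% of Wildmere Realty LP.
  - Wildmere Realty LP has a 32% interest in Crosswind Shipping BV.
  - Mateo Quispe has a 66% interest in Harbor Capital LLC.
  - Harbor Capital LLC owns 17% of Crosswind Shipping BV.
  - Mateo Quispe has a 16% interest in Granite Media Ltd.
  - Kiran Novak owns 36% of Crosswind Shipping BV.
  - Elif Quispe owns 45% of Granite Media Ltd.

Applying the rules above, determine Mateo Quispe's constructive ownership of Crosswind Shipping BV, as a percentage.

41.92%

By parent–child attribution (R2), Mateo Quispe is treated as also owning Elif Quispe's interest in Wildmere Realty LP, giving 44% + 11% = 55%.
By parent–child attribution (R2), Mateo Quispe is treated as also owning Elif Quispe's interest in Harbor Capital LLC, giving 66% + 34% = 100%.
By parent–child attribution (R2), Mateo Quispe is treated as also owning Elif Quispe's interest in Granite Media Ltd, giving 16% + 45% = 61%.
Chain via Wildmere Realty LP (R3): 55% × 32% = 17.6% of Crosswind Shipping BV.
Chain via Harbor Capital LLC (R3): 100% × 17% = 17% of Crosswind Shipping BV.
Chain via Granite Media Ltd (R3): 61% × 12% = 7.32% of Crosswind Shipping BV.
Aggregating (R1): 17.6% + 17% + 7.32% = 41.92%.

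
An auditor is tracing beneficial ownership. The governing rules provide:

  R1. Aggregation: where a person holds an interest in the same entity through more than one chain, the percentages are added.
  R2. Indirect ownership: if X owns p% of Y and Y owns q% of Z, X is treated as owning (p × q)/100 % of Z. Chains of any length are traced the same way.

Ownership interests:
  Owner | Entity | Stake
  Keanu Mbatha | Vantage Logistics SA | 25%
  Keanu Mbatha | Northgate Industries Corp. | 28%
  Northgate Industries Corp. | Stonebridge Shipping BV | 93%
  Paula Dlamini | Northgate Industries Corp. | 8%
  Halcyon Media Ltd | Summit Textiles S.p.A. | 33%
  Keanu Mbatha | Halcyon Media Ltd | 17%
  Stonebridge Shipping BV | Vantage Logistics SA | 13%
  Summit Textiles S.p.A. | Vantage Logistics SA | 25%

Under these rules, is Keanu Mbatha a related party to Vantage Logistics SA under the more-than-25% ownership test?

Chain via Northgate Industries Corp. → Stonebridge Shipping BV (R2): 28% × 93% × 13% = 3.3852% of Vantage Logistics SA.
Chain via Halcyon Media Ltd → Summit Textiles S.p.A. (R2): 17% × 33% × 25% = 1.4025% of Vantage Logistics SA.
Direct interest in Vantage Logistics SA: 25%.
Aggregating (R1): 3.3852% + 1.4025% + 25% = 29.7877%.
29.7877% exceeds the 25% threshold, so Keanu is a related party to Vantage Logistics SA.

Yes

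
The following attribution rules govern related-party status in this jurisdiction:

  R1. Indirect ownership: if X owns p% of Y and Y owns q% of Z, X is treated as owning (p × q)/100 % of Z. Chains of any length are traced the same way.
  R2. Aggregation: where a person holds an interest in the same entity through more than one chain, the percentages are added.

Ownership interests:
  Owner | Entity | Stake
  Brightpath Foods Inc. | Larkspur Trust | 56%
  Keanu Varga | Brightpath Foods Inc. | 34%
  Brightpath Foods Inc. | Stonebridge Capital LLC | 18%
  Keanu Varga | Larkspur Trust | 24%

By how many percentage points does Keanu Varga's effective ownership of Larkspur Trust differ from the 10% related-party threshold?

Chain via Brightpath Foods Inc. (R1): 34% × 56% = 19.04% of Larkspur Trust.
Direct interest in Larkspur Trust: 24%.
Aggregating (R2): 19.04% + 24% = 43.04%.
43.04% exceeds the 10% threshold by 33.04 percentage points.

33.04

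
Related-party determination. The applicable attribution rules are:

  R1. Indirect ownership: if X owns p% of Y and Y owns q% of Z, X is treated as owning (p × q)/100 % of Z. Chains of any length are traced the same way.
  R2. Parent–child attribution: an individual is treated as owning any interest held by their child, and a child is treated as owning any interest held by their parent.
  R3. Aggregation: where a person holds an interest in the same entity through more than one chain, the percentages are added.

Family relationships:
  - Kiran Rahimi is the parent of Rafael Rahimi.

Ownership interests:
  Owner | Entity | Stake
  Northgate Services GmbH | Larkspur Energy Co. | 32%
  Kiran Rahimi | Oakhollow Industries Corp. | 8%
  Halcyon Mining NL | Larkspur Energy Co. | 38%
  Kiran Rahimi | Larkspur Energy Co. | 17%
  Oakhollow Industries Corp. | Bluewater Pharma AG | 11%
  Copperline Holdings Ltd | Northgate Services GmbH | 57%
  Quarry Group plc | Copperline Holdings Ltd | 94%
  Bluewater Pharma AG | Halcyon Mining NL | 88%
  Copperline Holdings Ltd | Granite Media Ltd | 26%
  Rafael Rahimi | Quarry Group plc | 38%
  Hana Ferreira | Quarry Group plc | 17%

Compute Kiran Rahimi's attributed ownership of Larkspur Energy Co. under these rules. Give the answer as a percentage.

23.8096%

By parent–child attribution (R2), Kiran Rahimi is treated as owning Rafael Rahimi's 38% interest in Quarry Group plc.
Chain via Oakhollow Industries Corp. → Bluewater Pharma AG → Halcyon Mining NL (R1): 8% × 11% × 88% × 38% = 0.294272% of Larkspur Energy Co.
Direct interest in Larkspur Energy Co: 17%.
Chain via Quarry Group plc → Copperline Holdings Ltd → Northgate Services GmbH (R1): 38% × 94% × 57% × 32% = 6.515328% of Larkspur Energy Co.
Aggregating (R3): 0.294272% + 17% + 6.515328% = 23.8096%.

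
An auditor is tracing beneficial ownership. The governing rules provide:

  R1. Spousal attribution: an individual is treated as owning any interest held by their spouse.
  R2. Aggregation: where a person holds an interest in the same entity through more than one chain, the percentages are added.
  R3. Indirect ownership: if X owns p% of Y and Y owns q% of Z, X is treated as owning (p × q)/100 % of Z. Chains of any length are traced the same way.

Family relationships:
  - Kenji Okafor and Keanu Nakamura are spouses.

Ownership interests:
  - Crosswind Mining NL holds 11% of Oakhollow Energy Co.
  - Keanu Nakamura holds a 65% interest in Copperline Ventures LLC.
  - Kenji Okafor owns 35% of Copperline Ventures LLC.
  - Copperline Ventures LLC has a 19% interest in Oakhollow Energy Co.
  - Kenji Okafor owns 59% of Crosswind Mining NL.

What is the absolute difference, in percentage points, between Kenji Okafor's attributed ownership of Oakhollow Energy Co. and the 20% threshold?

By spousal attribution (R1), Kenji Okafor is treated as also owning Keanu Nakamura's interest in Copperline Ventures LLC, giving 35% + 65% = 100%.
Chain via Copperline Ventures LLC (R3): 100% × 19% = 19% of Oakhollow Energy Co.
Chain via Crosswind Mining NL (R3): 59% × 11% = 6.49% of Oakhollow Energy Co.
Aggregating (R2): 19% + 6.49% = 25.49%.
25.49% exceeds the 20% threshold by 5.49 percentage points.

5.49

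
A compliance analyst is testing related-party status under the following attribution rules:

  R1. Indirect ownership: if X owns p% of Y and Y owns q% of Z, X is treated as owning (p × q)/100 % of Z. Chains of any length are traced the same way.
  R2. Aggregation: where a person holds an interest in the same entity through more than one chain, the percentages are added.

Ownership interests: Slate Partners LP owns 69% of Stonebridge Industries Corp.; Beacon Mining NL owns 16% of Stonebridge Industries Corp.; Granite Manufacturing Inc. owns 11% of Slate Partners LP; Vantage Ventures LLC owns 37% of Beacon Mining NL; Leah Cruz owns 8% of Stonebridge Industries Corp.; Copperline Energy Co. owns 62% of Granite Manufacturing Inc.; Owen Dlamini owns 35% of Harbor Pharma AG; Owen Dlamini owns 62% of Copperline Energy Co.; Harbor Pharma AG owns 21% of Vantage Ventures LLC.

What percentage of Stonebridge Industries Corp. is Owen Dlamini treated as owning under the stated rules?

Chain via Copperline Energy Co. → Granite Manufacturing Inc. → Slate Partners LP (R1): 62% × 62% × 11% × 69% = 2.917596% of Stonebridge Industries Corp.
Chain via Harbor Pharma AG → Vantage Ventures LLC → Beacon Mining NL (R1): 35% × 21% × 37% × 16% = 0.43512% of Stonebridge Industries Corp.
Aggregating (R2): 2.917596% + 0.43512% = 3.352716%.

3.352716%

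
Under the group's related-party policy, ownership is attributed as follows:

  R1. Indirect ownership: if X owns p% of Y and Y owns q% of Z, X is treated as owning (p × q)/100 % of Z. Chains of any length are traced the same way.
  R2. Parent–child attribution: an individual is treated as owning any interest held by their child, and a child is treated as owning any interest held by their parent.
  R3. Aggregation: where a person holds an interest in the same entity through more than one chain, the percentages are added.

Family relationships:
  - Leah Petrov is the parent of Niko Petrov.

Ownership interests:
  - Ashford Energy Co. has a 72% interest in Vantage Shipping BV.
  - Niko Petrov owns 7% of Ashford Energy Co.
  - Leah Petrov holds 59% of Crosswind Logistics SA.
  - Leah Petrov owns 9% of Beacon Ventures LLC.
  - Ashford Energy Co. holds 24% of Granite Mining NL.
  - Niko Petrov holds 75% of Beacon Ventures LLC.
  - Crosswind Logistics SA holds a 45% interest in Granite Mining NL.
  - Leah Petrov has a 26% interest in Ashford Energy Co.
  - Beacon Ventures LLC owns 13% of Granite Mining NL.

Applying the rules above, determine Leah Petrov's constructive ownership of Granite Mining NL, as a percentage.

45.39%

By parent–child attribution (R2), Leah Petrov is treated as also owning Niko Petrov's interest in Beacon Ventures LLC, giving 9% + 75% = 84%.
By parent–child attribution (R2), Leah Petrov is treated as also owning Niko Petrov's interest in Ashford Energy Co, giving 26% + 7% = 33%.
Chain via Beacon Ventures LLC (R1): 84% × 13% = 10.92% of Granite Mining NL.
Chain via Crosswind Logistics SA (R1): 59% × 45% = 26.55% of Granite Mining NL.
Chain via Ashford Energy Co. (R1): 33% × 24% = 7.92% of Granite Mining NL.
Aggregating (R3): 10.92% + 26.55% + 7.92% = 45.39%.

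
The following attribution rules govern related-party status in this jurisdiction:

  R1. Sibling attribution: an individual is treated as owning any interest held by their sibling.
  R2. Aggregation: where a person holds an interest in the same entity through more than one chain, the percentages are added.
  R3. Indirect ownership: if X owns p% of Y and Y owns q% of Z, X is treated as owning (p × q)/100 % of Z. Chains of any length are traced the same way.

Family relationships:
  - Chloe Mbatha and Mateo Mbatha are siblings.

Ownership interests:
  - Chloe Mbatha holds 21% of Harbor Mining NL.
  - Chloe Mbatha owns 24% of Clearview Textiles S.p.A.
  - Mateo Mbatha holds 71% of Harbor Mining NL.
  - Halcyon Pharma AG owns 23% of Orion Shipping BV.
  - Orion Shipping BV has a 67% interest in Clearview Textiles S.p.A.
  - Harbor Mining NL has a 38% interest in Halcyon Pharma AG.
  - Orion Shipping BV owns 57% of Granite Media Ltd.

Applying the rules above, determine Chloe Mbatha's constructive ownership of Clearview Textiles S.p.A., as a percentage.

29.387336%

By sibling attribution (R1), Chloe Mbatha is treated as also owning Mateo Mbatha's interest in Harbor Mining NL, giving 21% + 71% = 92%.
Chain via Harbor Mining NL → Halcyon Pharma AG → Orion Shipping BV (R3): 92% × 38% × 23% × 67% = 5.387336% of Clearview Textiles S.p.A.
Direct interest in Clearview Textiles S.p.A: 24%.
Aggregating (R2): 5.387336% + 24% = 29.387336%.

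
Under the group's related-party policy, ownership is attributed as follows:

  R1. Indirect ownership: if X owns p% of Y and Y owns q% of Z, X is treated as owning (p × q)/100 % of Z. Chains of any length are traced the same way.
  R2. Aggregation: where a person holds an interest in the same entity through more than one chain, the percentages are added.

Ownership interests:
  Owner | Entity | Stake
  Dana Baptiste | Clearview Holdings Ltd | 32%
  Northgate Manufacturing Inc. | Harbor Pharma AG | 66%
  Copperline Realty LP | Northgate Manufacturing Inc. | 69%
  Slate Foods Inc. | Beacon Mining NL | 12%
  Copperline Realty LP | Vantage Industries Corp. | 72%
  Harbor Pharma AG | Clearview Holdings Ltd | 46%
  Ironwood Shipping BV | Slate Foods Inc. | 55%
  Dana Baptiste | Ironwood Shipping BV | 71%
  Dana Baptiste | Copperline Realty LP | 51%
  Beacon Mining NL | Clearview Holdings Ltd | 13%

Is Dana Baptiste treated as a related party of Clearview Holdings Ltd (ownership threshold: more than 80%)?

No

Chain via Ironwood Shipping BV → Slate Foods Inc. → Beacon Mining NL (R1): 71% × 55% × 12% × 13% = 0.60918% of Clearview Holdings Ltd.
Chain via Copperline Realty LP → Northgate Manufacturing Inc. → Harbor Pharma AG (R1): 51% × 69% × 66% × 46% = 10.683684% of Clearview Holdings Ltd.
Direct interest in Clearview Holdings Ltd: 32%.
Aggregating (R2): 0.60918% + 10.683684% + 32% = 43.292864%.
43.292864% does not exceed the 80% threshold, so Dana is not a related party to Clearview Holdings Ltd.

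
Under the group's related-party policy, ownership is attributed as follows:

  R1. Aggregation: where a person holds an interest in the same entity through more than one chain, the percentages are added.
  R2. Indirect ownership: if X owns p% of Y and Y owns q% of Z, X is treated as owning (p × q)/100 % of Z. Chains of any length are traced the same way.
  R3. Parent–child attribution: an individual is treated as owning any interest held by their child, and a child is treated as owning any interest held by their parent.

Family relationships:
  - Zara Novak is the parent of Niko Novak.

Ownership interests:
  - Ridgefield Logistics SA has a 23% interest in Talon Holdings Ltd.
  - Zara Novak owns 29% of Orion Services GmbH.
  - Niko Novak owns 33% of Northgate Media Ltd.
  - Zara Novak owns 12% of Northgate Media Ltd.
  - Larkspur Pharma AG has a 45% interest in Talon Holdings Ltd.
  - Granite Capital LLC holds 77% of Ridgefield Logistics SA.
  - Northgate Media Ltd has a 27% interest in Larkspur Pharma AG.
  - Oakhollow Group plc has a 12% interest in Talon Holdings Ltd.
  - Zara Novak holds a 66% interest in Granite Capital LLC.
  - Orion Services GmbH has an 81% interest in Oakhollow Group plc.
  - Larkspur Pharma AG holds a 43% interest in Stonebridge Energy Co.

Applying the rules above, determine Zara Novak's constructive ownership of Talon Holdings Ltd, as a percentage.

19.9749%

By parent–child attribution (R3), Zara Novak is treated as also owning Niko Novak's interest in Northgate Media Ltd, giving 12% + 33% = 45%.
Chain via Orion Services GmbH → Oakhollow Group plc (R2): 29% × 81% × 12% = 2.8188% of Talon Holdings Ltd.
Chain via Granite Capital LLC → Ridgefield Logistics SA (R2): 66% × 77% × 23% = 11.6886% of Talon Holdings Ltd.
Chain via Northgate Media Ltd → Larkspur Pharma AG (R2): 45% × 27% × 45% = 5.4675% of Talon Holdings Ltd.
Aggregating (R1): 2.8188% + 11.6886% + 5.4675% = 19.9749%.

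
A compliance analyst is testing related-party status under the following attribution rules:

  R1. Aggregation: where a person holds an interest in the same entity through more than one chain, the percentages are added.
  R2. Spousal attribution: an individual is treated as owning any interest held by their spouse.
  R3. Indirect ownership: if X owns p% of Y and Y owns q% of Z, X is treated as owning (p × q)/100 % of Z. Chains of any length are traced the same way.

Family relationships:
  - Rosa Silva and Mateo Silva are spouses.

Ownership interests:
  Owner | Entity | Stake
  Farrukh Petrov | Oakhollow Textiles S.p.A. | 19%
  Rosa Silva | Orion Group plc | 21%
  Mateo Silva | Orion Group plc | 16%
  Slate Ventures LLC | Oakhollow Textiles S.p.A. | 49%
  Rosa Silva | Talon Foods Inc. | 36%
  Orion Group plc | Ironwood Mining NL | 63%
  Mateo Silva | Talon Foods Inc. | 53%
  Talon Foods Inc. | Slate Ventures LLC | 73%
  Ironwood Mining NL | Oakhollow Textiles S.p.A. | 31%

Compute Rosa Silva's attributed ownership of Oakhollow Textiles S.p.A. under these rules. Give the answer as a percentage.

By spousal attribution (R2), Rosa Silva is treated as also owning Mateo Silva's interest in Orion Group plc, giving 21% + 16% = 37%.
By spousal attribution (R2), Rosa Silva is treated as also owning Mateo Silva's interest in Talon Foods Inc, giving 36% + 53% = 89%.
Chain via Orion Group plc → Ironwood Mining NL (R3): 37% × 63% × 31% = 7.2261% of Oakhollow Textiles S.p.A.
Chain via Talon Foods Inc. → Slate Ventures LLC (R3): 89% × 73% × 49% = 31.8353% of Oakhollow Textiles S.p.A.
Aggregating (R1): 7.2261% + 31.8353% = 39.0614%.

39.0614%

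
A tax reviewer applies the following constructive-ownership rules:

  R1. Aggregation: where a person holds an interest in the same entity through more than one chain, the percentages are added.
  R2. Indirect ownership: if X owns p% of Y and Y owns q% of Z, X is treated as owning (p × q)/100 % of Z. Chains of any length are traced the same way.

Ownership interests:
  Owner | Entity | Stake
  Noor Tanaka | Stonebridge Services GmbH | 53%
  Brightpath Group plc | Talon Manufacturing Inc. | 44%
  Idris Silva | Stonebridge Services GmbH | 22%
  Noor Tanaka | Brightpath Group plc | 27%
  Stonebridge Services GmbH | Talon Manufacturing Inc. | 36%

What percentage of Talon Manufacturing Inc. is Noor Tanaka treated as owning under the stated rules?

Chain via Brightpath Group plc (R2): 27% × 44% = 11.88% of Talon Manufacturing Inc.
Chain via Stonebridge Services GmbH (R2): 53% × 36% = 19.08% of Talon Manufacturing Inc.
Aggregating (R1): 11.88% + 19.08% = 30.96%.

30.96%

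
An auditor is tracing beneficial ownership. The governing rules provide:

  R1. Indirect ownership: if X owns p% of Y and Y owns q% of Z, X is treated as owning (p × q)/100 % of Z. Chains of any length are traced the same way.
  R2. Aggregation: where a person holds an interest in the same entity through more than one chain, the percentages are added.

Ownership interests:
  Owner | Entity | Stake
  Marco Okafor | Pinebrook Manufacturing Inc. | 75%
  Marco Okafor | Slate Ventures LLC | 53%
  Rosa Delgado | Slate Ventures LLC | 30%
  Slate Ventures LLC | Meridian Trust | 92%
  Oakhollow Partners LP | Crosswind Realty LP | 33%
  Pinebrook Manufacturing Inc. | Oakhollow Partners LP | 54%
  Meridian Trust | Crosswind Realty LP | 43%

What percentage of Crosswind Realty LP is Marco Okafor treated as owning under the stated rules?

34.3318%

Chain via Pinebrook Manufacturing Inc. → Oakhollow Partners LP (R1): 75% × 54% × 33% = 13.365% of Crosswind Realty LP.
Chain via Slate Ventures LLC → Meridian Trust (R1): 53% × 92% × 43% = 20.9668% of Crosswind Realty LP.
Aggregating (R2): 13.365% + 20.9668% = 34.3318%.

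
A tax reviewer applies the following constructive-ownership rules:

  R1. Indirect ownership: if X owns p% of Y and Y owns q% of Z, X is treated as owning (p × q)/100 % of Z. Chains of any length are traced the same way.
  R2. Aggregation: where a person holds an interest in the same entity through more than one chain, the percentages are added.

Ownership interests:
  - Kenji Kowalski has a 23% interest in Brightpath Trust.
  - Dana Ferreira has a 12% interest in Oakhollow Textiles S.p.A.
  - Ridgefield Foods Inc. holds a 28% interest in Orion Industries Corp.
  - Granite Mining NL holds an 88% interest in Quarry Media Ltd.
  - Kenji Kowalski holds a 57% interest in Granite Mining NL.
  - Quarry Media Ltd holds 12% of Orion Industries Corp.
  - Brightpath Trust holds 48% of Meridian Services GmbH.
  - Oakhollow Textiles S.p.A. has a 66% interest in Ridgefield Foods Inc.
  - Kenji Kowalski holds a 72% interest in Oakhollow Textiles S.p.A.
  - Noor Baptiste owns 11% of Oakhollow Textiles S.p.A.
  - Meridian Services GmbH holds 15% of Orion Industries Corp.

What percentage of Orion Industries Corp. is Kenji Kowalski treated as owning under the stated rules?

Chain via Brightpath Trust → Meridian Services GmbH (R1): 23% × 48% × 15% = 1.656% of Orion Industries Corp.
Chain via Oakhollow Textiles S.p.A. → Ridgefield Foods Inc. (R1): 72% × 66% × 28% = 13.3056% of Orion Industries Corp.
Chain via Granite Mining NL → Quarry Media Ltd (R1): 57% × 88% × 12% = 6.0192% of Orion Industries Corp.
Aggregating (R2): 1.656% + 13.3056% + 6.0192% = 20.9808%.

20.9808%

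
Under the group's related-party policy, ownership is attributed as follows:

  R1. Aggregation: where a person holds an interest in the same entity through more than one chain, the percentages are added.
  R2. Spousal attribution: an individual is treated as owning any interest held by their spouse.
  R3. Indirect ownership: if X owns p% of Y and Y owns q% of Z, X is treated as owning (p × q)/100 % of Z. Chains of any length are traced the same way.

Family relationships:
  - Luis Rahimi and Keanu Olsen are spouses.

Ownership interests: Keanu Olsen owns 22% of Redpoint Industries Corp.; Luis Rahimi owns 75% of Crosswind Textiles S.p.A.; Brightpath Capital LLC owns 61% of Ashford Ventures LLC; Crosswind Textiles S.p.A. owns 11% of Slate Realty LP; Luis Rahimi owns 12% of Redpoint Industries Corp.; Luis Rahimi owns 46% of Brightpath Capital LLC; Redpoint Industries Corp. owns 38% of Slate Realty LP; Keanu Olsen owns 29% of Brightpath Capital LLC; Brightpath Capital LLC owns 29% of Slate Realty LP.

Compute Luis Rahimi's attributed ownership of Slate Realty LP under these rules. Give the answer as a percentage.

42.92%

By spousal attribution (R2), Luis Rahimi is treated as also owning Keanu Olsen's interest in Redpoint Industries Corp, giving 12% + 22% = 34%.
By spousal attribution (R2), Luis Rahimi is treated as also owning Keanu Olsen's interest in Brightpath Capital LLC, giving 46% + 29% = 75%.
Chain via Redpoint Industries Corp. (R3): 34% × 38% = 12.92% of Slate Realty LP.
Chain via Crosswind Textiles S.p.A. (R3): 75% × 11% = 8.25% of Slate Realty LP.
Chain via Brightpath Capital LLC (R3): 75% × 29% = 21.75% of Slate Realty LP.
Aggregating (R1): 12.92% + 8.25% + 21.75% = 42.92%.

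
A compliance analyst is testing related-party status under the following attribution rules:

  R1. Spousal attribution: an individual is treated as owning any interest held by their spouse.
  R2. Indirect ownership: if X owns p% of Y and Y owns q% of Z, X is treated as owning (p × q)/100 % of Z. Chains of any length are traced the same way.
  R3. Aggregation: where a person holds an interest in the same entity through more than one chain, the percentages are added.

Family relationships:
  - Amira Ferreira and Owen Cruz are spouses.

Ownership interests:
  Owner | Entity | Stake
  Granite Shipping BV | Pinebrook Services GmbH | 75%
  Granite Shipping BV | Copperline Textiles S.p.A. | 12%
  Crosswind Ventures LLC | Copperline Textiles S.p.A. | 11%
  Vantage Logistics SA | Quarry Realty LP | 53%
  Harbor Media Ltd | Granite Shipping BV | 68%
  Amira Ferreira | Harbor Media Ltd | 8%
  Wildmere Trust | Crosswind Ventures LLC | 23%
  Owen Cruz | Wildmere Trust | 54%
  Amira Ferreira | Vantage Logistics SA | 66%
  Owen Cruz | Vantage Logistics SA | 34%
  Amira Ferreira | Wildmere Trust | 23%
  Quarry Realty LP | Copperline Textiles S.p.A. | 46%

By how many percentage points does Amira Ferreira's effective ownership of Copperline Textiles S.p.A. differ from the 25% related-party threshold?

1.9809

By spousal attribution (R1), Amira Ferreira is treated as also owning Owen Cruz's interest in Wildmere Trust, giving 23% + 54% = 77%.
By spousal attribution (R1), Amira Ferreira is treated as also owning Owen Cruz's interest in Vantage Logistics SA, giving 66% + 34% = 100%.
Chain via Wildmere Trust → Crosswind Ventures LLC (R2): 77% × 23% × 11% = 1.9481% of Copperline Textiles S.p.A.
Chain via Vantage Logistics SA → Quarry Realty LP (R2): 100% × 53% × 46% = 24.38% of Copperline Textiles S.p.A.
Chain via Harbor Media Ltd → Granite Shipping BV (R2): 8% × 68% × 12% = 0.6528% of Copperline Textiles S.p.A.
Aggregating (R3): 1.9481% + 24.38% + 0.6528% = 26.9809%.
26.9809% exceeds the 25% threshold by 1.9809 percentage points.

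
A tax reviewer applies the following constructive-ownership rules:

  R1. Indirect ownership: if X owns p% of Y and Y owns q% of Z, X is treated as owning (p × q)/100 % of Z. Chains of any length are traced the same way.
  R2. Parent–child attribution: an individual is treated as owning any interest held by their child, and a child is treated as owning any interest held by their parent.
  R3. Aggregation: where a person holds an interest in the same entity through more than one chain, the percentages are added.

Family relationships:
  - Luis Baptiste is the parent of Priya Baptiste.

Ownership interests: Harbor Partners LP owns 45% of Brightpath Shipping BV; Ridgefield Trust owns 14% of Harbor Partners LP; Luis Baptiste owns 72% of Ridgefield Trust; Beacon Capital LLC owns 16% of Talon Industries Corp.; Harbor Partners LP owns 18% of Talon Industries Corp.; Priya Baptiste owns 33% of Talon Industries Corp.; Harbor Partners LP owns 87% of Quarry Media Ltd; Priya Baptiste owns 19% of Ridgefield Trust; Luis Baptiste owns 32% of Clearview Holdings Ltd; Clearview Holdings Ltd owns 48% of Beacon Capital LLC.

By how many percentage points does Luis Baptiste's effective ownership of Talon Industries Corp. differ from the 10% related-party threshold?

27.7508

By parent–child attribution (R2), Luis Baptiste is treated as also owning Priya Baptiste's interest in Ridgefield Trust, giving 72% + 19% = 91%.
By parent–child attribution (R2), Luis Baptiste is treated as owning Priya Baptiste's 33% interest in Talon Industries Corp.
Chain via Ridgefield Trust → Harbor Partners LP (R1): 91% × 14% × 18% = 2.2932% of Talon Industries Corp.
Chain via Clearview Holdings Ltd → Beacon Capital LLC (R1): 32% × 48% × 16% = 2.4576% of Talon Industries Corp.
Direct interest in Talon Industries Corp: 33%.
Aggregating (R3): 2.2932% + 2.4576% + 33% = 37.7508%.
37.7508% exceeds the 10% threshold by 27.7508 percentage points.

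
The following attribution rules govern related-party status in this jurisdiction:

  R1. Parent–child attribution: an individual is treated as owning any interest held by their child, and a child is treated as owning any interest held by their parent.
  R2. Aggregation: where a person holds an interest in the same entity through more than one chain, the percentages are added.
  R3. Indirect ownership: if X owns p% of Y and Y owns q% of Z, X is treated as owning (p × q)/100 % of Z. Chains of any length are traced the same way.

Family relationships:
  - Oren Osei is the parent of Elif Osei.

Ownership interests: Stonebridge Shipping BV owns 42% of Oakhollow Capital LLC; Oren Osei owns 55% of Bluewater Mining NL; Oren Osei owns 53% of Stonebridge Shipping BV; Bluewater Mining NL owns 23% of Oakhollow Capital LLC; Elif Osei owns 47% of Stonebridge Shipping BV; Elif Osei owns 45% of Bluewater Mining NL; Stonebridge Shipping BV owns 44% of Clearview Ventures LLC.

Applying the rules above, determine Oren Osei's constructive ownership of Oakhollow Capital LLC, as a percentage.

By parent–child attribution (R1), Oren Osei is treated as also owning Elif Osei's interest in Stonebridge Shipping BV, giving 53% + 47% = 100%.
By parent–child attribution (R1), Oren Osei is treated as also owning Elif Osei's interest in Bluewater Mining NL, giving 55% + 45% = 100%.
Chain via Stonebridge Shipping BV (R3): 100% × 42% = 42% of Oakhollow Capital LLC.
Chain via Bluewater Mining NL (R3): 100% × 23% = 23% of Oakhollow Capital LLC.
Aggregating (R2): 42% + 23% = 65%.

65%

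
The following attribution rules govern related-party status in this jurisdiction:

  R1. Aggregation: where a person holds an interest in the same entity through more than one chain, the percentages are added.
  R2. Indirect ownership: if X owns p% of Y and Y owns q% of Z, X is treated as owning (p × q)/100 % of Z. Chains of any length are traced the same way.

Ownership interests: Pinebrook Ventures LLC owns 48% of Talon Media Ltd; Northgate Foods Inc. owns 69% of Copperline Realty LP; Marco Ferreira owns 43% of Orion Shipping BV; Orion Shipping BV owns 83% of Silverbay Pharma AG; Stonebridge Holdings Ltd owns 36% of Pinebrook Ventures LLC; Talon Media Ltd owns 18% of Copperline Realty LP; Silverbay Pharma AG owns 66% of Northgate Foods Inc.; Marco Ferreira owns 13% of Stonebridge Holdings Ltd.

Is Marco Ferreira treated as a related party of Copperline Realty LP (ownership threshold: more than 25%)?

Chain via Stonebridge Holdings Ltd → Pinebrook Ventures LLC → Talon Media Ltd (R2): 13% × 36% × 48% × 18% = 0.404352% of Copperline Realty LP.
Chain via Orion Shipping BV → Silverbay Pharma AG → Northgate Foods Inc. (R2): 43% × 83% × 66% × 69% = 16.253226% of Copperline Realty LP.
Aggregating (R1): 0.404352% + 16.253226% = 16.657578%.
16.657578% does not exceed the 25% threshold, so Marco is not a related party to Copperline Realty LP.

No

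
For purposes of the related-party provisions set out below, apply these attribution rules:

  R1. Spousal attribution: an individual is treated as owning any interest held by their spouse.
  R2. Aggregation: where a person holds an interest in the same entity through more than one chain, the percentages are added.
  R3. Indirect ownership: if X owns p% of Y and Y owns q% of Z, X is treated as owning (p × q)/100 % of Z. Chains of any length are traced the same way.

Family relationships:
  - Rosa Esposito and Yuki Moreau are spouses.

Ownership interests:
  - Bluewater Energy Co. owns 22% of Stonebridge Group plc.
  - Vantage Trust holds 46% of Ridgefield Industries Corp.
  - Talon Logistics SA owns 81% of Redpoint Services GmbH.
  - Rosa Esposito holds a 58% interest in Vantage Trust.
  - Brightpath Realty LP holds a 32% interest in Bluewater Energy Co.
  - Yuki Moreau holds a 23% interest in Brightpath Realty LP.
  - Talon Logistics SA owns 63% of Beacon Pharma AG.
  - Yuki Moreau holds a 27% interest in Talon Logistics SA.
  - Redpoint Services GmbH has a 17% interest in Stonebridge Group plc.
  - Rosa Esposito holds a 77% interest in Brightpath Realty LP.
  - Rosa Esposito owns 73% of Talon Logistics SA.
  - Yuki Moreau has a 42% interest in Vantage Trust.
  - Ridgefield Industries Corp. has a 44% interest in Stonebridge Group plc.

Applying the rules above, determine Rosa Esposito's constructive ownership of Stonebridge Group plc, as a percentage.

By spousal attribution (R1), Rosa Esposito is treated as also owning Yuki Moreau's interest in Talon Logistics SA, giving 73% + 27% = 100%.
By spousal attribution (R1), Rosa Esposito is treated as also owning Yuki Moreau's interest in Brightpath Realty LP, giving 77% + 23% = 100%.
By spousal attribution (R1), Rosa Esposito is treated as also owning Yuki Moreau's interest in Vantage Trust, giving 58% + 42% = 100%.
Chain via Talon Logistics SA → Redpoint Services GmbH (R3): 100% × 81% × 17% = 13.77% of Stonebridge Group plc.
Chain via Brightpath Realty LP → Bluewater Energy Co. (R3): 100% × 32% × 22% = 7.04% of Stonebridge Group plc.
Chain via Vantage Trust → Ridgefield Industries Corp. (R3): 100% × 46% × 44% = 20.24% of Stonebridge Group plc.
Aggregating (R2): 13.77% + 7.04% + 20.24% = 41.05%.

41.05%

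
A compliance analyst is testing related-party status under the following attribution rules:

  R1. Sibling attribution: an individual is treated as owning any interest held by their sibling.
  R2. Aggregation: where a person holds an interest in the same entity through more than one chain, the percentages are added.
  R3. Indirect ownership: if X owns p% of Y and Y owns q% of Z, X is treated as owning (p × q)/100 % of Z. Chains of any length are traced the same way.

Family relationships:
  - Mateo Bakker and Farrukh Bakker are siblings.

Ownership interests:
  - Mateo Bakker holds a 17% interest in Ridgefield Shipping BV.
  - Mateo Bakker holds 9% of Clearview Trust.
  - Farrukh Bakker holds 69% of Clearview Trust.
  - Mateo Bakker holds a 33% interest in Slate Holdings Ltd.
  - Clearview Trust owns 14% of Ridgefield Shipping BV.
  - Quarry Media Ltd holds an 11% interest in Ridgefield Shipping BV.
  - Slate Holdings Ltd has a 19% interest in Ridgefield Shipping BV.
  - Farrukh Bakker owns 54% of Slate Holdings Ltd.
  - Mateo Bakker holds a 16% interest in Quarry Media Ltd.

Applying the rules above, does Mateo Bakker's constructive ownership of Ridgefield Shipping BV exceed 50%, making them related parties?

By sibling attribution (R1), Mateo Bakker is treated as also owning Farrukh Bakker's interest in Clearview Trust, giving 9% + 69% = 78%.
By sibling attribution (R1), Mateo Bakker is treated as also owning Farrukh Bakker's interest in Slate Holdings Ltd, giving 33% + 54% = 87%.
Chain via Clearview Trust (R3): 78% × 14% = 10.92% of Ridgefield Shipping BV.
Chain via Slate Holdings Ltd (R3): 87% × 19% = 16.53% of Ridgefield Shipping BV.
Chain via Quarry Media Ltd (R3): 16% × 11% = 1.76% of Ridgefield Shipping BV.
Direct interest in Ridgefield Shipping BV: 17%.
Aggregating (R2): 10.92% + 16.53% + 1.76% + 17% = 46.21%.
46.21% does not exceed the 50% threshold, so Mateo is not a related party to Ridgefield Shipping BV.

No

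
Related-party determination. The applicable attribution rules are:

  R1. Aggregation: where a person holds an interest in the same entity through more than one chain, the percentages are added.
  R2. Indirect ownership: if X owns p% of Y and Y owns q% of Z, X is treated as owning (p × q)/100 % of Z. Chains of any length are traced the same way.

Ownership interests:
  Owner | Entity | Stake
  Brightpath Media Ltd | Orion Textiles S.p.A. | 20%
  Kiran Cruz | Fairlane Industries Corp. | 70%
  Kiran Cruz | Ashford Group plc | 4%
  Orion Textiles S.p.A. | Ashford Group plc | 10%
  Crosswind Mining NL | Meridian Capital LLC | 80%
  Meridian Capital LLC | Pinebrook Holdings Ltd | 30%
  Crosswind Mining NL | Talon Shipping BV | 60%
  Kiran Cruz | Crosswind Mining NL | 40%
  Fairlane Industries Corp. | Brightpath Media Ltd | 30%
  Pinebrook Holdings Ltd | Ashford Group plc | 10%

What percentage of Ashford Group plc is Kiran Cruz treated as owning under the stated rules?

Chain via Fairlane Industries Corp. → Brightpath Media Ltd → Orion Textiles S.p.A. (R2): 70% × 30% × 20% × 10% = 0.42% of Ashford Group plc.
Chain via Crosswind Mining NL → Meridian Capital LLC → Pinebrook Holdings Ltd (R2): 40% × 80% × 30% × 10% = 0.96% of Ashford Group plc.
Direct interest in Ashford Group plc: 4%.
Aggregating (R1): 0.42% + 0.96% + 4% = 5.38%.

5.38%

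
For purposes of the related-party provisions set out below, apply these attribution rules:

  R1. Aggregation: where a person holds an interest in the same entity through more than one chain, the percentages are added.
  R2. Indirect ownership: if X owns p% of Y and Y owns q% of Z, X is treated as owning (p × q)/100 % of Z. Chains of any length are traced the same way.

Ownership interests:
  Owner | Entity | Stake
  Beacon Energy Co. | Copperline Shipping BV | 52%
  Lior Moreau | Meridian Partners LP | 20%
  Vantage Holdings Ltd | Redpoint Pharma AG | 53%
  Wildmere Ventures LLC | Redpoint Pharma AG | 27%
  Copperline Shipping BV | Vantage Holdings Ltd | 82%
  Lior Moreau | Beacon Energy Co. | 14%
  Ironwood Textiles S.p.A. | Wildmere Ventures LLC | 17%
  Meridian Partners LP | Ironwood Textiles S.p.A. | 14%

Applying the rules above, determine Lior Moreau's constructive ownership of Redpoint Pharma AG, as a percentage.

Chain via Beacon Energy Co. → Copperline Shipping BV → Vantage Holdings Ltd (R2): 14% × 52% × 82% × 53% = 3.163888% of Redpoint Pharma AG.
Chain via Meridian Partners LP → Ironwood Textiles S.p.A. → Wildmere Ventures LLC (R2): 20% × 14% × 17% × 27% = 0.12852% of Redpoint Pharma AG.
Aggregating (R1): 3.163888% + 0.12852% = 3.292408%.

3.292408%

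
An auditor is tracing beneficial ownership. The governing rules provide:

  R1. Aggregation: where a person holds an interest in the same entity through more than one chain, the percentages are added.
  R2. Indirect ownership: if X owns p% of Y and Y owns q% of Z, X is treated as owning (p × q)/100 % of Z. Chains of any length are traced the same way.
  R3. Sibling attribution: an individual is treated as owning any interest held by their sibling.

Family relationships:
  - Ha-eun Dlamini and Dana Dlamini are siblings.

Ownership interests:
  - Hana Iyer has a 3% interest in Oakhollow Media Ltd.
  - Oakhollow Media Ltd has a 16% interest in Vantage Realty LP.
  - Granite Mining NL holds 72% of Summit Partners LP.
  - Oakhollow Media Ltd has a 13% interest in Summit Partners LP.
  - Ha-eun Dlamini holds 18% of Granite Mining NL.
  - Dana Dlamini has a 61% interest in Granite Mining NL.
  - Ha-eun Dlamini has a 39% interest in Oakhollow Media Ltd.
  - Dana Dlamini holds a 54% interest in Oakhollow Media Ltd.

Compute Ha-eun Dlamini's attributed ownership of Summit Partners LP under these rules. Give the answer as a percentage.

68.97%

By sibling attribution (R3), Ha-eun Dlamini is treated as also owning Dana Dlamini's interest in Granite Mining NL, giving 18% + 61% = 79%.
By sibling attribution (R3), Ha-eun Dlamini is treated as also owning Dana Dlamini's interest in Oakhollow Media Ltd, giving 39% + 54% = 93%.
Chain via Granite Mining NL (R2): 79% × 72% = 56.88% of Summit Partners LP.
Chain via Oakhollow Media Ltd (R2): 93% × 13% = 12.09% of Summit Partners LP.
Aggregating (R1): 56.88% + 12.09% = 68.97%.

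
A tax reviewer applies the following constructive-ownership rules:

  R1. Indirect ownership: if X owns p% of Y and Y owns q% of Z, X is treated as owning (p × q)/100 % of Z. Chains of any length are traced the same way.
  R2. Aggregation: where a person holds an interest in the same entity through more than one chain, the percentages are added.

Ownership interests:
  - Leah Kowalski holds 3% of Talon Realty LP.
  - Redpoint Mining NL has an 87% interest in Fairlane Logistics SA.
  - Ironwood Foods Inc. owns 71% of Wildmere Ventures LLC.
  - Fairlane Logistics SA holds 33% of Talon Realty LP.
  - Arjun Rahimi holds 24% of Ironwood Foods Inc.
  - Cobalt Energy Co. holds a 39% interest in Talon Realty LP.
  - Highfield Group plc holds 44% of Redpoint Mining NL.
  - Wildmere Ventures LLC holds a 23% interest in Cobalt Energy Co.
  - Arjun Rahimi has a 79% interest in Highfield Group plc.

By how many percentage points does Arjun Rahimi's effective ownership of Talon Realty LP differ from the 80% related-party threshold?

Chain via Ironwood Foods Inc. → Wildmere Ventures LLC → Cobalt Energy Co. (R1): 24% × 71% × 23% × 39% = 1.528488% of Talon Realty LP.
Chain via Highfield Group plc → Redpoint Mining NL → Fairlane Logistics SA (R1): 79% × 44% × 87% × 33% = 9.979596% of Talon Realty LP.
Aggregating (R2): 1.528488% + 9.979596% = 11.508084%.
11.508084% falls short of the 80% threshold by 68.491916 percentage points.

68.491916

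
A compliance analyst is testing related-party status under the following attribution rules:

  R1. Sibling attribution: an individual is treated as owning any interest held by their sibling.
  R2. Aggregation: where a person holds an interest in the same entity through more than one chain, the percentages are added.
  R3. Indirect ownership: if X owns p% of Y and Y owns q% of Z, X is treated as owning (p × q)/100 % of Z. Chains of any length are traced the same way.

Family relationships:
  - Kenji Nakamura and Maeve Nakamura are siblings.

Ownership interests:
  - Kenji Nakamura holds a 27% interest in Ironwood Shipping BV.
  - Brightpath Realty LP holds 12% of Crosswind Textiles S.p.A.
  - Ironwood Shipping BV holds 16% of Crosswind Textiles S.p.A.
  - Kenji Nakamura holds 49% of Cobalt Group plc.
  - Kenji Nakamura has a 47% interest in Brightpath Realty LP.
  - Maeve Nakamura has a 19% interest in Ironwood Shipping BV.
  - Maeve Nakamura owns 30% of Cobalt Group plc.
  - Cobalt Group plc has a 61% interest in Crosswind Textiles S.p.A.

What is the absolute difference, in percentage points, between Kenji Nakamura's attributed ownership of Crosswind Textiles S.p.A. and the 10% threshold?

51.19

By sibling attribution (R1), Kenji Nakamura is treated as also owning Maeve Nakamura's interest in Cobalt Group plc, giving 49% + 30% = 79%.
By sibling attribution (R1), Kenji Nakamura is treated as also owning Maeve Nakamura's interest in Ironwood Shipping BV, giving 27% + 19% = 46%.
Chain via Cobalt Group plc (R3): 79% × 61% = 48.19% of Crosswind Textiles S.p.A.
Chain via Brightpath Realty LP (R3): 47% × 12% = 5.64% of Crosswind Textiles S.p.A.
Chain via Ironwood Shipping BV (R3): 46% × 16% = 7.36% of Crosswind Textiles S.p.A.
Aggregating (R2): 48.19% + 5.64% + 7.36% = 61.19%.
61.19% exceeds the 10% threshold by 51.19 percentage points.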